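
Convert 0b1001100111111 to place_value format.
Convert 0b1001100111111 (binary) → 4096 + 512 + 256 + 32 + 16 + 8 + 4 + 2 + 1 = 4927 (decimal)
Convert 4927 (decimal) → 4927 = 4×1000 + 9×100 + 2×10 + 7 → 4 thousands, 9 hundreds, 2 tens, 7 ones (place-value notation)
4 thousands, 9 hundreds, 2 tens, 7 ones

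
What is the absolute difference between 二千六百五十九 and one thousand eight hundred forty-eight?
Convert 二千六百五十九 (Chinese numeral) → 2×1000 + 6×100 + 5×10 + 9 = 2659 (decimal)
Convert one thousand eight hundred forty-eight (English words) → 1×1000 + 8×100 + 48 = 1848 (decimal)
Compute |2659 - 1848| = 811
811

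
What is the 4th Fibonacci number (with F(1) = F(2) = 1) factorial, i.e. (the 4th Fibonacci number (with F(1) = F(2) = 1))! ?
Convert the 4th Fibonacci number (with F(1) = F(2) = 1) (Fibonacci index) → 1, 1, 2, 3 → 3 (decimal)
Compute 3! = 6
6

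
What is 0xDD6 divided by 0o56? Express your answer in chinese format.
Convert 0xDD6 (hexadecimal) → 13×256 + 13×16 + 6 = 3542 (decimal)
Convert 0o56 (octal) → 5×8 + 6 = 46 (decimal)
Compute 3542 ÷ 46 = 77
Convert 77 (decimal) → 77 = 7×10 + 7 → 七十七 (Chinese numeral)
七十七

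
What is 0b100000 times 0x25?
Convert 0b100000 (binary) → 32 (decimal)
Convert 0x25 (hexadecimal) → 2×16 + 5 = 37 (decimal)
Compute 32 × 37 = 1184
1184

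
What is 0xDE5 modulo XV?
Convert 0xDE5 (hexadecimal) → 13×256 + 14×16 + 5 = 3557 (decimal)
Convert XV (Roman numeral) → 10 + 5 = 15 (decimal)
Compute 3557 mod 15 = 2
2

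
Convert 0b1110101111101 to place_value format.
Convert 0b1110101111101 (binary) → 4096 + 2048 + 1024 + 256 + 64 + 32 + 16 + 8 + 4 + 1 = 7549 (decimal)
Convert 7549 (decimal) → 7549 = 7×1000 + 5×100 + 4×10 + 9 → 7 thousands, 5 hundreds, 4 tens, 9 ones (place-value notation)
7 thousands, 5 hundreds, 4 tens, 9 ones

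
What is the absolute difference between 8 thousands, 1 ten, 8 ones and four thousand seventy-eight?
Convert 8 thousands, 1 ten, 8 ones (place-value notation) → 8×1000 + 1×10 + 8 = 8018 (decimal)
Convert four thousand seventy-eight (English words) → 4×1000 + 78 = 4078 (decimal)
Compute |8018 - 4078| = 3940
3940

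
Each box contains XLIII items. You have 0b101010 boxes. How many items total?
Convert XLIII (Roman numeral) → 40 + 1 + 1 + 1 = 43 (decimal)
Convert 0b101010 (binary) → 32 + 8 + 2 = 42 (decimal)
Compute 43 × 42 = 1806
1806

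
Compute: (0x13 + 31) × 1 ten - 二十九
Convert 0x13 (hexadecimal) → 1×16 + 3 = 19 (decimal)
Convert 1 ten (place-value notation) → 1×10 = 10 (decimal)
Convert 二十九 (Chinese numeral) → 2×10 + 9 = 29 (decimal)
Expression in decimal: (19 + 31) × 10 - 29
Parentheses first: 19 + 31 = 50
Multiply: 50 × 10 = 500
Subtract: 500 - 29 = 471
471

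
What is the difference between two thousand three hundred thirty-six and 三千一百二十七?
Convert two thousand three hundred thirty-six (English words) → 2×1000 + 3×100 + 36 = 2336 (decimal)
Convert 三千一百二十七 (Chinese numeral) → 3×1000 + 1×100 + 2×10 + 7 = 3127 (decimal)
Difference: |2336 - 3127| = 791
791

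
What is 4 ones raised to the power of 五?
Convert 4 ones (place-value notation) → 4 (decimal)
Convert 五 (Chinese numeral) → 5 (decimal)
Compute 4 ^ 5 = 1024
1024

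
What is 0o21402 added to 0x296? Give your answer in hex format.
Convert 0o21402 (octal) → 2×4096 + 1×512 + 4×64 + 2 = 8962 (decimal)
Convert 0x296 (hexadecimal) → 2×256 + 9×16 + 6 = 662 (decimal)
Compute 8962 + 662 = 9624
Convert 9624 (decimal) → 9624 = 2×4096 + 5×256 + 9×16 + 8 → 0x2598 (hexadecimal)
0x2598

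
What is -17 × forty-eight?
Convert forty-eight (English words) → 48 (decimal)
Compute -17 × 48 = -816
-816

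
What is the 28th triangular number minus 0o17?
The 28th triangular number = 28×29/2 = 406
Convert 0o17 (octal) → 1×8 + 7 = 15 (decimal)
Compute 406 - 15 = 391
391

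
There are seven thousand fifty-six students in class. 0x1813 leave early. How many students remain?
Convert seven thousand fifty-six (English words) → 7×1000 + 56 = 7056 (decimal)
Convert 0x1813 (hexadecimal) → 1×4096 + 8×256 + 1×16 + 3 = 6163 (decimal)
Compute 7056 - 6163 = 893
893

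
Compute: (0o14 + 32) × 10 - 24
Convert 0o14 (octal) → 1×8 + 4 = 12 (decimal)
Expression in decimal: (12 + 32) × 10 - 24
Parentheses first: 12 + 32 = 44
Multiply: 44 × 10 = 440
Subtract: 440 - 24 = 416
416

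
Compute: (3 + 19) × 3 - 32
Parentheses first: 3 + 19 = 22
Multiply: 22 × 3 = 66
Subtract: 66 - 32 = 34
34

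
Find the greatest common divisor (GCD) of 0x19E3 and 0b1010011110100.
Convert 0x19E3 (hexadecimal) → 1×4096 + 9×256 + 14×16 + 3 = 6627 (decimal)
Convert 0b1010011110100 (binary) → 4096 + 1024 + 128 + 64 + 32 + 16 + 4 = 5364 (decimal)
Compute gcd(6627, 5364) = 3
3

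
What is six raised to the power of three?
Convert six (English words) → 6 (decimal)
Convert three (English words) → 3 (decimal)
Compute 6 ^ 3 = 216
216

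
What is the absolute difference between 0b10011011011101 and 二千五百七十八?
Convert 0b10011011011101 (binary) → 8192 + 1024 + 512 + 128 + 64 + 16 + 8 + 4 + 1 = 9949 (decimal)
Convert 二千五百七十八 (Chinese numeral) → 2×1000 + 5×100 + 7×10 + 8 = 2578 (decimal)
Compute |9949 - 2578| = 7371
7371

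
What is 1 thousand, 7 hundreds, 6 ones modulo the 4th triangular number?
Convert 1 thousand, 7 hundreds, 6 ones (place-value notation) → 1×1000 + 7×100 + 6 = 1706 (decimal)
Convert the 4th triangular number (triangular index) → 4×5/2 = 10 (decimal)
Compute 1706 mod 10 = 6
6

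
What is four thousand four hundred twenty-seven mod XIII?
Convert four thousand four hundred twenty-seven (English words) → 4×1000 + 4×100 + 27 = 4427 (decimal)
Convert XIII (Roman numeral) → 10 + 1 + 1 + 1 = 13 (decimal)
Compute 4427 mod 13 = 7
7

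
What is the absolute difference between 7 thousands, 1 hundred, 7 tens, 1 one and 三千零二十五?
Convert 7 thousands, 1 hundred, 7 tens, 1 one (place-value notation) → 7×1000 + 1×100 + 7×10 + 1 = 7171 (decimal)
Convert 三千零二十五 (Chinese numeral) → 3×1000 + 2×10 + 5 = 3025 (decimal)
Compute |7171 - 3025| = 4146
4146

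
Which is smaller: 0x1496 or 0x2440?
Convert 0x1496 (hexadecimal) → 1×4096 + 4×256 + 9×16 + 6 = 5270 (decimal)
Convert 0x2440 (hexadecimal) → 2×4096 + 4×256 + 4×16 = 9280 (decimal)
Compare 5270 vs 9280: smaller = 5270
5270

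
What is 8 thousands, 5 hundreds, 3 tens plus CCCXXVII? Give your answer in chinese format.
Convert 8 thousands, 5 hundreds, 3 tens (place-value notation) → 8×1000 + 5×100 + 3×10 = 8530 (decimal)
Convert CCCXXVII (Roman numeral) → 100 + 100 + 100 + 10 + 10 + 5 + 1 + 1 = 327 (decimal)
Compute 8530 + 327 = 8857
Convert 8857 (decimal) → 8857 = 8×1000 + 8×100 + 5×10 + 7 → 八千八百五十七 (Chinese numeral)
八千八百五十七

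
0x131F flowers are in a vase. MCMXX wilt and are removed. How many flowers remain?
Convert 0x131F (hexadecimal) → 1×4096 + 3×256 + 1×16 + 15 = 4895 (decimal)
Convert MCMXX (Roman numeral) → 1000 + 900 + 10 + 10 = 1920 (decimal)
Compute 4895 - 1920 = 2975
2975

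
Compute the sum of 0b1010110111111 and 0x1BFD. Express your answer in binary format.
Convert 0b1010110111111 (binary) → 4096 + 1024 + 256 + 128 + 32 + 16 + 8 + 4 + 2 + 1 = 5567 (decimal)
Convert 0x1BFD (hexadecimal) → 1×4096 + 11×256 + 15×16 + 13 = 7165 (decimal)
Compute 5567 + 7165 = 12732
Convert 12732 (decimal) → 12732 = 8192 + 4096 + 256 + 128 + 32 + 16 + 8 + 4 → 0b11000110111100 (binary)
0b11000110111100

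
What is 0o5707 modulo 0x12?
Convert 0o5707 (octal) → 5×512 + 7×64 + 7 = 3015 (decimal)
Convert 0x12 (hexadecimal) → 1×16 + 2 = 18 (decimal)
Compute 3015 mod 18 = 9
9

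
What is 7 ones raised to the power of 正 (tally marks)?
Convert 7 ones (place-value notation) → 7 (decimal)
Convert 正 (tally marks) → 5 (decimal)
Compute 7 ^ 5 = 16807
16807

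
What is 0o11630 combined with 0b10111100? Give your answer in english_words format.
Convert 0o11630 (octal) → 1×4096 + 1×512 + 6×64 + 3×8 = 5016 (decimal)
Convert 0b10111100 (binary) → 128 + 32 + 16 + 8 + 4 = 188 (decimal)
Compute 5016 + 188 = 5204
Convert 5204 (decimal) → 5204 = 5×1000 + 2×100 + 4 → five thousand two hundred four (English words)
five thousand two hundred four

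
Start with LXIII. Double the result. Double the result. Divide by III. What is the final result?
Convert LXIII (Roman numeral) → 50 + 10 + 1 + 1 + 1 = 63 (decimal)
Start: 63
63 × 2 = 126
126 × 2 = 252
Convert III (Roman numeral) → 1 + 1 + 1 = 3 (decimal)
252 ÷ 3 = 84
84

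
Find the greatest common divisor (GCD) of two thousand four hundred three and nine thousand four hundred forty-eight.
Convert two thousand four hundred three (English words) → 2×1000 + 4×100 + 3 = 2403 (decimal)
Convert nine thousand four hundred forty-eight (English words) → 9×1000 + 4×100 + 48 = 9448 (decimal)
Compute gcd(2403, 9448) = 1
1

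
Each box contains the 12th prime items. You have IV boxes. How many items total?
Convert the 12th prime (prime index) → 37 (decimal)
Convert IV (Roman numeral) → 4 (decimal)
Compute 37 × 4 = 148
148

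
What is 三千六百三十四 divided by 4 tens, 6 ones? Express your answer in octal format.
Convert 三千六百三十四 (Chinese numeral) → 3×1000 + 6×100 + 3×10 + 4 = 3634 (decimal)
Convert 4 tens, 6 ones (place-value notation) → 4×10 + 6 = 46 (decimal)
Compute 3634 ÷ 46 = 79
Convert 79 (decimal) → 79 = 1×64 + 1×8 + 7 → 0o117 (octal)
0o117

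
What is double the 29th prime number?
The 29th prime number = 109
Compute 109 × 2 = 218
218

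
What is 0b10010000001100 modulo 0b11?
Convert 0b10010000001100 (binary) → 8192 + 1024 + 8 + 4 = 9228 (decimal)
Convert 0b11 (binary) → 2 + 1 = 3 (decimal)
Compute 9228 mod 3 = 0
0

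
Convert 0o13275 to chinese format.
Convert 0o13275 (octal) → 1×4096 + 3×512 + 2×64 + 7×8 + 5 = 5821 (decimal)
Convert 5821 (decimal) → 5821 = 5×1000 + 8×100 + 2×10 + 1 → 五千八百二十一 (Chinese numeral)
五千八百二十一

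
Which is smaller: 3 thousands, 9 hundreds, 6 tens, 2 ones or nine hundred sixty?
Convert 3 thousands, 9 hundreds, 6 tens, 2 ones (place-value notation) → 3×1000 + 9×100 + 6×10 + 2 = 3962 (decimal)
Convert nine hundred sixty (English words) → 9×100 + 60 = 960 (decimal)
Compare 3962 vs 960: smaller = 960
960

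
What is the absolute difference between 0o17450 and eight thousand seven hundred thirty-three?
Convert 0o17450 (octal) → 1×4096 + 7×512 + 4×64 + 5×8 = 7976 (decimal)
Convert eight thousand seven hundred thirty-three (English words) → 8×1000 + 7×100 + 33 = 8733 (decimal)
Compute |7976 - 8733| = 757
757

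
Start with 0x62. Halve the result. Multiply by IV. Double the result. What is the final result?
Convert 0x62 (hexadecimal) → 6×16 + 2 = 98 (decimal)
Start: 98
98 ÷ 2 = 49
Convert IV (Roman numeral) → 4 (decimal)
49 × 4 = 196
196 × 2 = 392
392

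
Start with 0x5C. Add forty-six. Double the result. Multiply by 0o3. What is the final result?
Convert 0x5C (hexadecimal) → 5×16 + 12 = 92 (decimal)
Start: 92
Convert forty-six (English words) → 46 (decimal)
92 + 46 = 138
138 × 2 = 276
Convert 0o3 (octal) → 3 (decimal)
276 × 3 = 828
828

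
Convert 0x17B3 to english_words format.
Convert 0x17B3 (hexadecimal) → 1×4096 + 7×256 + 11×16 + 3 = 6067 (decimal)
Convert 6067 (decimal) → 6067 = 6×1000 + 67 → six thousand sixty-seven (English words)
six thousand sixty-seven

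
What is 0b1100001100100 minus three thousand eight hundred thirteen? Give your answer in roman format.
Convert 0b1100001100100 (binary) → 4096 + 2048 + 64 + 32 + 4 = 6244 (decimal)
Convert three thousand eight hundred thirteen (English words) → 3×1000 + 8×100 + 13 = 3813 (decimal)
Compute 6244 - 3813 = 2431
Convert 2431 (decimal) → 2431 = 1000 + 1000 + 400 + 10 + 10 + 10 + 1 → MMCDXXXI (Roman numeral)
MMCDXXXI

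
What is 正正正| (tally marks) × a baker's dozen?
Convert 正正正| (tally marks) → 5 + 5 + 5 + 1 = 16 (decimal)
Convert a baker's dozen (colloquial) → 13 (decimal)
Compute 16 × 13 = 208
208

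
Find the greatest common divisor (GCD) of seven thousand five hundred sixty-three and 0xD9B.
Convert seven thousand five hundred sixty-three (English words) → 7×1000 + 5×100 + 63 = 7563 (decimal)
Convert 0xD9B (hexadecimal) → 13×256 + 9×16 + 11 = 3483 (decimal)
Compute gcd(7563, 3483) = 3
3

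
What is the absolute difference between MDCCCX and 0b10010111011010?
Convert MDCCCX (Roman numeral) → 1000 + 500 + 100 + 100 + 100 + 10 = 1810 (decimal)
Convert 0b10010111011010 (binary) → 8192 + 1024 + 256 + 128 + 64 + 16 + 8 + 2 = 9690 (decimal)
Compute |1810 - 9690| = 7880
7880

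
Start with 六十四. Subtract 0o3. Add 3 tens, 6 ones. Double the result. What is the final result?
Convert 六十四 (Chinese numeral) → 6×10 + 4 = 64 (decimal)
Start: 64
Convert 0o3 (octal) → 3 (decimal)
64 - 3 = 61
Convert 3 tens, 6 ones (place-value notation) → 3×10 + 6 = 36 (decimal)
61 + 36 = 97
97 × 2 = 194
194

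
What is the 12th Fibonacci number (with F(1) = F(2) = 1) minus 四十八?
The 12th Fibonacci number (with F(1) = F(2) = 1): 1, 1, 2, 3, 5, 8, 13, 21, 34, 55, 89, 144 → 144
Convert 四十八 (Chinese numeral) → 4×10 + 8 = 48 (decimal)
Compute 144 - 48 = 96
96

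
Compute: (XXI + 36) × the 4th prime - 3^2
Convert XXI (Roman numeral) → 10 + 10 + 1 = 21 (decimal)
Convert the 4th prime (prime index) → 7 (decimal)
Convert 3^2 (power) → 9 (decimal)
Expression in decimal: (21 + 36) × 7 - 9
Parentheses first: 21 + 36 = 57
Multiply: 57 × 7 = 399
Subtract: 399 - 9 = 390
390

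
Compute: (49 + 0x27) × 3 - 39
Convert 0x27 (hexadecimal) → 2×16 + 7 = 39 (decimal)
Expression in decimal: (49 + 39) × 3 - 39
Parentheses first: 49 + 39 = 88
Multiply: 88 × 3 = 264
Subtract: 264 - 39 = 225
225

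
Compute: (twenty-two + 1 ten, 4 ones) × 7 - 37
Convert twenty-two (English words) → 22 (decimal)
Convert 1 ten, 4 ones (place-value notation) → 1×10 + 4 = 14 (decimal)
Expression in decimal: (22 + 14) × 7 - 37
Parentheses first: 22 + 14 = 36
Multiply: 36 × 7 = 252
Subtract: 252 - 37 = 215
215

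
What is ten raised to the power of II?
Convert ten (English words) → 10 (decimal)
Convert II (Roman numeral) → 1 + 1 = 2 (decimal)
Compute 10 ^ 2 = 100
100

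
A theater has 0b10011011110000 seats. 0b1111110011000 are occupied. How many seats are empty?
Convert 0b10011011110000 (binary) → 8192 + 1024 + 512 + 128 + 64 + 32 + 16 = 9968 (decimal)
Convert 0b1111110011000 (binary) → 4096 + 2048 + 1024 + 512 + 256 + 128 + 16 + 8 = 8088 (decimal)
Compute 9968 - 8088 = 1880
1880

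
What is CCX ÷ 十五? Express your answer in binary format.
Convert CCX (Roman numeral) → 100 + 100 + 10 = 210 (decimal)
Convert 十五 (Chinese numeral) → 1×10 + 5 = 15 (decimal)
Compute 210 ÷ 15 = 14
Convert 14 (decimal) → 14 = 8 + 4 + 2 → 0b1110 (binary)
0b1110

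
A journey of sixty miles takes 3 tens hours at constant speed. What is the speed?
Convert sixty (English words) → 60 (decimal)
Convert 3 tens (place-value notation) → 3×10 = 30 (decimal)
Compute 60 ÷ 30 = 2
2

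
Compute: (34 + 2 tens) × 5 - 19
Convert 2 tens (place-value notation) → 2×10 = 20 (decimal)
Expression in decimal: (34 + 20) × 5 - 19
Parentheses first: 34 + 20 = 54
Multiply: 54 × 5 = 270
Subtract: 270 - 19 = 251
251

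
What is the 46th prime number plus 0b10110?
The 46th prime number = 199
Convert 0b10110 (binary) → 16 + 4 + 2 = 22 (decimal)
Compute 199 + 22 = 221
221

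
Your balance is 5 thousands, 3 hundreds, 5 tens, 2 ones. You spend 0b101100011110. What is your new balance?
Convert 5 thousands, 3 hundreds, 5 tens, 2 ones (place-value notation) → 5×1000 + 3×100 + 5×10 + 2 = 5352 (decimal)
Convert 0b101100011110 (binary) → 2048 + 512 + 256 + 16 + 8 + 4 + 2 = 2846 (decimal)
Compute 5352 - 2846 = 2506
2506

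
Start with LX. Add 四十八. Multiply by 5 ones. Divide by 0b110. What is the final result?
Convert LX (Roman numeral) → 50 + 10 = 60 (decimal)
Start: 60
Convert 四十八 (Chinese numeral) → 4×10 + 8 = 48 (decimal)
60 + 48 = 108
Convert 5 ones (place-value notation) → 5 (decimal)
108 × 5 = 540
Convert 0b110 (binary) → 4 + 2 = 6 (decimal)
540 ÷ 6 = 90
90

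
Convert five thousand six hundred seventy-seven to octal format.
Convert five thousand six hundred seventy-seven (English words) → 5×1000 + 6×100 + 77 = 5677 (decimal)
Convert 5677 (decimal) → 5677 = 1×4096 + 3×512 + 5×8 + 5 → 0o13055 (octal)
0o13055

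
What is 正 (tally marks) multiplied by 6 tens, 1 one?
Convert 正 (tally marks) → 5 (decimal)
Convert 6 tens, 1 one (place-value notation) → 6×10 + 1 = 61 (decimal)
Compute 5 × 61 = 305
305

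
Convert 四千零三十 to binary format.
Convert 四千零三十 (Chinese numeral) → 4×1000 + 3×10 = 4030 (decimal)
Convert 4030 (decimal) → 4030 = 2048 + 1024 + 512 + 256 + 128 + 32 + 16 + 8 + 4 + 2 → 0b111110111110 (binary)
0b111110111110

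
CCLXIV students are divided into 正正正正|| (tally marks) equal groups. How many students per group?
Convert CCLXIV (Roman numeral) → 100 + 100 + 50 + 10 + 4 = 264 (decimal)
Convert 正正正正|| (tally marks) → 5 + 5 + 5 + 5 + 2 = 22 (decimal)
Compute 264 ÷ 22 = 12
12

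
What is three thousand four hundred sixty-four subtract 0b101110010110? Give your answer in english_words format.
Convert three thousand four hundred sixty-four (English words) → 3×1000 + 4×100 + 64 = 3464 (decimal)
Convert 0b101110010110 (binary) → 2048 + 512 + 256 + 128 + 16 + 4 + 2 = 2966 (decimal)
Compute 3464 - 2966 = 498
Convert 498 (decimal) → 498 = 4×100 + 98 → four hundred ninety-eight (English words)
four hundred ninety-eight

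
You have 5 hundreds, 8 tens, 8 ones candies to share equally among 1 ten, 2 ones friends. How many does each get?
Convert 5 hundreds, 8 tens, 8 ones (place-value notation) → 5×100 + 8×10 + 8 = 588 (decimal)
Convert 1 ten, 2 ones (place-value notation) → 1×10 + 2 = 12 (decimal)
Compute 588 ÷ 12 = 49
49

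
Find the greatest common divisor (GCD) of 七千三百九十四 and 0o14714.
Convert 七千三百九十四 (Chinese numeral) → 7×1000 + 3×100 + 9×10 + 4 = 7394 (decimal)
Convert 0o14714 (octal) → 1×4096 + 4×512 + 7×64 + 1×8 + 4 = 6604 (decimal)
Compute gcd(7394, 6604) = 2
2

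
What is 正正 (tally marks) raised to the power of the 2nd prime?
Convert 正正 (tally marks) → 5 + 5 = 10 (decimal)
Convert the 2nd prime (prime index) → 3 (decimal)
Compute 10 ^ 3 = 1000
1000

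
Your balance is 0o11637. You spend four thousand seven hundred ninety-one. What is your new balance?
Convert 0o11637 (octal) → 1×4096 + 1×512 + 6×64 + 3×8 + 7 = 5023 (decimal)
Convert four thousand seven hundred ninety-one (English words) → 4×1000 + 7×100 + 91 = 4791 (decimal)
Compute 5023 - 4791 = 232
232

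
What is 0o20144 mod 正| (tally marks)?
Convert 0o20144 (octal) → 2×4096 + 1×64 + 4×8 + 4 = 8292 (decimal)
Convert 正| (tally marks) → 5 + 1 = 6 (decimal)
Compute 8292 mod 6 = 0
0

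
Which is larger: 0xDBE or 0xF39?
Convert 0xDBE (hexadecimal) → 13×256 + 11×16 + 14 = 3518 (decimal)
Convert 0xF39 (hexadecimal) → 15×256 + 3×16 + 9 = 3897 (decimal)
Compare 3518 vs 3897: larger = 3897
3897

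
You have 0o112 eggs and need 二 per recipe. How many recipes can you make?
Convert 0o112 (octal) → 1×64 + 1×8 + 2 = 74 (decimal)
Convert 二 (Chinese numeral) → 2 (decimal)
Compute 74 ÷ 2 = 37
37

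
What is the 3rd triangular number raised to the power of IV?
Convert the 3rd triangular number (triangular index) → 3×4/2 = 6 (decimal)
Convert IV (Roman numeral) → 4 (decimal)
Compute 6 ^ 4 = 1296
1296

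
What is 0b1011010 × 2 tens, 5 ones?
Convert 0b1011010 (binary) → 64 + 16 + 8 + 2 = 90 (decimal)
Convert 2 tens, 5 ones (place-value notation) → 2×10 + 5 = 25 (decimal)
Compute 90 × 25 = 2250
2250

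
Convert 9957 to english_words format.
Convert 9957 (decimal) → 9957 = 9×1000 + 9×100 + 57 → nine thousand nine hundred fifty-seven (English words)
nine thousand nine hundred fifty-seven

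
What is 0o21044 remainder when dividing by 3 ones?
Convert 0o21044 (octal) → 2×4096 + 1×512 + 4×8 + 4 = 8740 (decimal)
Convert 3 ones (place-value notation) → 3 (decimal)
Compute 8740 mod 3 = 1
1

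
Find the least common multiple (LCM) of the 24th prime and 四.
Convert the 24th prime (prime index) → 89 (decimal)
Convert 四 (Chinese numeral) → 4 (decimal)
Compute lcm(89, 4) = 356
356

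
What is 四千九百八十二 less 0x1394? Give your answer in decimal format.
Convert 四千九百八十二 (Chinese numeral) → 4×1000 + 9×100 + 8×10 + 2 = 4982 (decimal)
Convert 0x1394 (hexadecimal) → 1×4096 + 3×256 + 9×16 + 4 = 5012 (decimal)
Compute 4982 - 5012 = -30
-30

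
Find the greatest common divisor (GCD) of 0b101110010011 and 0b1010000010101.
Convert 0b101110010011 (binary) → 2048 + 512 + 256 + 128 + 16 + 2 + 1 = 2963 (decimal)
Convert 0b1010000010101 (binary) → 4096 + 1024 + 16 + 4 + 1 = 5141 (decimal)
Compute gcd(2963, 5141) = 1
1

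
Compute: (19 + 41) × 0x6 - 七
Convert 0x6 (hexadecimal) → 6 (decimal)
Convert 七 (Chinese numeral) → 7 (decimal)
Expression in decimal: (19 + 41) × 6 - 7
Parentheses first: 19 + 41 = 60
Multiply: 60 × 6 = 360
Subtract: 360 - 7 = 353
353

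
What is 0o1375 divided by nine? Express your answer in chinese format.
Convert 0o1375 (octal) → 1×512 + 3×64 + 7×8 + 5 = 765 (decimal)
Convert nine (English words) → 9 (decimal)
Compute 765 ÷ 9 = 85
Convert 85 (decimal) → 85 = 8×10 + 5 → 八十五 (Chinese numeral)
八十五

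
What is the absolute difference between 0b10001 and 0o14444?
Convert 0b10001 (binary) → 16 + 1 = 17 (decimal)
Convert 0o14444 (octal) → 1×4096 + 4×512 + 4×64 + 4×8 + 4 = 6436 (decimal)
Compute |17 - 6436| = 6419
6419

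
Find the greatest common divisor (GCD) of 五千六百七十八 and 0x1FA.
Convert 五千六百七十八 (Chinese numeral) → 5×1000 + 6×100 + 7×10 + 8 = 5678 (decimal)
Convert 0x1FA (hexadecimal) → 1×256 + 15×16 + 10 = 506 (decimal)
Compute gcd(5678, 506) = 2
2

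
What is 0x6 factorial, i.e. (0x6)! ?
Convert 0x6 (hexadecimal) → 6 (decimal)
Compute 6! = 720
720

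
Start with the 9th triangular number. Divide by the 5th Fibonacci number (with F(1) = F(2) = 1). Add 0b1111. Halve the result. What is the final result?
Convert the 9th triangular number (triangular index) → 9×10/2 = 45 (decimal)
Start: 45
Convert the 5th Fibonacci number (with F(1) = F(2) = 1) (Fibonacci index) → 1, 1, 2, 3, 5 → 5 (decimal)
45 ÷ 5 = 9
Convert 0b1111 (binary) → 8 + 4 + 2 + 1 = 15 (decimal)
9 + 15 = 24
24 ÷ 2 = 12
12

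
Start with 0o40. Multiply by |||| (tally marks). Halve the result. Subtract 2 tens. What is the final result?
Convert 0o40 (octal) → 4×8 = 32 (decimal)
Start: 32
Convert |||| (tally marks) → 4 (decimal)
32 × 4 = 128
128 ÷ 2 = 64
Convert 2 tens (place-value notation) → 2×10 = 20 (decimal)
64 - 20 = 44
44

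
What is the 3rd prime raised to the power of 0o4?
Convert the 3rd prime (prime index) → 5 (decimal)
Convert 0o4 (octal) → 4 (decimal)
Compute 5 ^ 4 = 625
625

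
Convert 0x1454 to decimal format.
Convert 0x1454 (hexadecimal) → 1×4096 + 4×256 + 5×16 + 4 = 5204 (decimal)
5204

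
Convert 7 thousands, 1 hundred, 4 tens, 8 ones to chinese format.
Convert 7 thousands, 1 hundred, 4 tens, 8 ones (place-value notation) → 7×1000 + 1×100 + 4×10 + 8 = 7148 (decimal)
Convert 7148 (decimal) → 7148 = 7×1000 + 1×100 + 4×10 + 8 → 七千一百四十八 (Chinese numeral)
七千一百四十八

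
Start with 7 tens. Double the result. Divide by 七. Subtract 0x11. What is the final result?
Convert 7 tens (place-value notation) → 7×10 = 70 (decimal)
Start: 70
70 × 2 = 140
Convert 七 (Chinese numeral) → 7 (decimal)
140 ÷ 7 = 20
Convert 0x11 (hexadecimal) → 1×16 + 1 = 17 (decimal)
20 - 17 = 3
3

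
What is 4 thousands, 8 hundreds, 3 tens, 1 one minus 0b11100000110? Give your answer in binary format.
Convert 4 thousands, 8 hundreds, 3 tens, 1 one (place-value notation) → 4×1000 + 8×100 + 3×10 + 1 = 4831 (decimal)
Convert 0b11100000110 (binary) → 1024 + 512 + 256 + 4 + 2 = 1798 (decimal)
Compute 4831 - 1798 = 3033
Convert 3033 (decimal) → 3033 = 2048 + 512 + 256 + 128 + 64 + 16 + 8 + 1 → 0b101111011001 (binary)
0b101111011001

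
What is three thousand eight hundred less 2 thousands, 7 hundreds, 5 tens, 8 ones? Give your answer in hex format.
Convert three thousand eight hundred (English words) → 3×1000 + 8×100 = 3800 (decimal)
Convert 2 thousands, 7 hundreds, 5 tens, 8 ones (place-value notation) → 2×1000 + 7×100 + 5×10 + 8 = 2758 (decimal)
Compute 3800 - 2758 = 1042
Convert 1042 (decimal) → 1042 = 4×256 + 1×16 + 2 → 0x412 (hexadecimal)
0x412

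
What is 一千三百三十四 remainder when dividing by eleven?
Convert 一千三百三十四 (Chinese numeral) → 1×1000 + 3×100 + 3×10 + 4 = 1334 (decimal)
Convert eleven (English words) → 11 (decimal)
Compute 1334 mod 11 = 3
3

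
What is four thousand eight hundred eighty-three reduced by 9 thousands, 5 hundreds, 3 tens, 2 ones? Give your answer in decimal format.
Convert four thousand eight hundred eighty-three (English words) → 4×1000 + 8×100 + 83 = 4883 (decimal)
Convert 9 thousands, 5 hundreds, 3 tens, 2 ones (place-value notation) → 9×1000 + 5×100 + 3×10 + 2 = 9532 (decimal)
Compute 4883 - 9532 = -4649
-4649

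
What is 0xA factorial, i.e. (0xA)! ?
Convert 0xA (hexadecimal) → 10 (decimal)
Compute 10! = 3628800
3628800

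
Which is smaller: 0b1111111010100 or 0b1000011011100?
Convert 0b1111111010100 (binary) → 4096 + 2048 + 1024 + 512 + 256 + 128 + 64 + 16 + 4 = 8148 (decimal)
Convert 0b1000011011100 (binary) → 4096 + 128 + 64 + 16 + 8 + 4 = 4316 (decimal)
Compare 8148 vs 4316: smaller = 4316
4316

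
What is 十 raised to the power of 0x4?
Convert 十 (Chinese numeral) → 1×10 = 10 (decimal)
Convert 0x4 (hexadecimal) → 4 (decimal)
Compute 10 ^ 4 = 10000
10000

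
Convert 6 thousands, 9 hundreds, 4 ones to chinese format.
Convert 6 thousands, 9 hundreds, 4 ones (place-value notation) → 6×1000 + 9×100 + 4 = 6904 (decimal)
Convert 6904 (decimal) → 6904 = 6×1000 + 9×100 + 4 → 六千九百零四 (Chinese numeral)
六千九百零四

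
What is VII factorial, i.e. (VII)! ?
Convert VII (Roman numeral) → 5 + 1 + 1 = 7 (decimal)
Compute 7! = 5040
5040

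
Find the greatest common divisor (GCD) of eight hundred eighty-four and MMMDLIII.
Convert eight hundred eighty-four (English words) → 8×100 + 84 = 884 (decimal)
Convert MMMDLIII (Roman numeral) → 1000 + 1000 + 1000 + 500 + 50 + 1 + 1 + 1 = 3553 (decimal)
Compute gcd(884, 3553) = 17
17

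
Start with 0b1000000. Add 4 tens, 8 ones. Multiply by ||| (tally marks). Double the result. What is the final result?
Convert 0b1000000 (binary) → 64 (decimal)
Start: 64
Convert 4 tens, 8 ones (place-value notation) → 4×10 + 8 = 48 (decimal)
64 + 48 = 112
Convert ||| (tally marks) → 3 (decimal)
112 × 3 = 336
336 × 2 = 672
672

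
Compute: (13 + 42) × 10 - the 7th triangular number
Convert the 7th triangular number (triangular index) → 7×8/2 = 28 (decimal)
Expression in decimal: (13 + 42) × 10 - 28
Parentheses first: 13 + 42 = 55
Multiply: 55 × 10 = 550
Subtract: 550 - 28 = 522
522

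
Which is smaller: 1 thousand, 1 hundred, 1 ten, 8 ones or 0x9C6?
Convert 1 thousand, 1 hundred, 1 ten, 8 ones (place-value notation) → 1×1000 + 1×100 + 1×10 + 8 = 1118 (decimal)
Convert 0x9C6 (hexadecimal) → 9×256 + 12×16 + 6 = 2502 (decimal)
Compare 1118 vs 2502: smaller = 1118
1118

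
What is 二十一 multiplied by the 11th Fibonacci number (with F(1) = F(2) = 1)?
Convert 二十一 (Chinese numeral) → 2×10 + 1 = 21 (decimal)
Convert the 11th Fibonacci number (with F(1) = F(2) = 1) (Fibonacci index) → 1, 1, 2, 3, 5, 8, 13, 21, 34, 55, 89 → 89 (decimal)
Compute 21 × 89 = 1869
1869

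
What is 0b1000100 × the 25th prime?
Convert 0b1000100 (binary) → 64 + 4 = 68 (decimal)
Convert the 25th prime (prime index) → 97 (decimal)
Compute 68 × 97 = 6596
6596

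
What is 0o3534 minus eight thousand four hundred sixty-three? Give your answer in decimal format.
Convert 0o3534 (octal) → 3×512 + 5×64 + 3×8 + 4 = 1884 (decimal)
Convert eight thousand four hundred sixty-three (English words) → 8×1000 + 4×100 + 63 = 8463 (decimal)
Compute 1884 - 8463 = -6579
-6579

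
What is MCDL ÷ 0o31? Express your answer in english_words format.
Convert MCDL (Roman numeral) → 1000 + 400 + 50 = 1450 (decimal)
Convert 0o31 (octal) → 3×8 + 1 = 25 (decimal)
Compute 1450 ÷ 25 = 58
Convert 58 (decimal) → fifty-eight (English words)
fifty-eight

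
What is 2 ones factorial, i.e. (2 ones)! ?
Convert 2 ones (place-value notation) → 2 (decimal)
Compute 2! = 2
2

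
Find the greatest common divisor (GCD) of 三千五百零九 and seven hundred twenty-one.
Convert 三千五百零九 (Chinese numeral) → 3×1000 + 5×100 + 9 = 3509 (decimal)
Convert seven hundred twenty-one (English words) → 7×100 + 21 = 721 (decimal)
Compute gcd(3509, 721) = 1
1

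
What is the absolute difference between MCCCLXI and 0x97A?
Convert MCCCLXI (Roman numeral) → 1000 + 100 + 100 + 100 + 50 + 10 + 1 = 1361 (decimal)
Convert 0x97A (hexadecimal) → 9×256 + 7×16 + 10 = 2426 (decimal)
Compute |1361 - 2426| = 1065
1065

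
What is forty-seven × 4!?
Convert forty-seven (English words) → 47 (decimal)
Convert 4! (factorial) → 24 (decimal)
Compute 47 × 24 = 1128
1128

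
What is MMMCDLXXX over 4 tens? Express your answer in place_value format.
Convert MMMCDLXXX (Roman numeral) → 1000 + 1000 + 1000 + 400 + 50 + 10 + 10 + 10 = 3480 (decimal)
Convert 4 tens (place-value notation) → 4×10 = 40 (decimal)
Compute 3480 ÷ 40 = 87
Convert 87 (decimal) → 87 = 8×10 + 7 → 8 tens, 7 ones (place-value notation)
8 tens, 7 ones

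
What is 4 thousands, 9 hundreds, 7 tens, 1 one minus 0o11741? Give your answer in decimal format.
Convert 4 thousands, 9 hundreds, 7 tens, 1 one (place-value notation) → 4×1000 + 9×100 + 7×10 + 1 = 4971 (decimal)
Convert 0o11741 (octal) → 1×4096 + 1×512 + 7×64 + 4×8 + 1 = 5089 (decimal)
Compute 4971 - 5089 = -118
-118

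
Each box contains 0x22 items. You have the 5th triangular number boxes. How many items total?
Convert 0x22 (hexadecimal) → 2×16 + 2 = 34 (decimal)
Convert the 5th triangular number (triangular index) → 5×6/2 = 15 (decimal)
Compute 34 × 15 = 510
510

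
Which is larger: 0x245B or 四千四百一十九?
Convert 0x245B (hexadecimal) → 2×4096 + 4×256 + 5×16 + 11 = 9307 (decimal)
Convert 四千四百一十九 (Chinese numeral) → 4×1000 + 4×100 + 1×10 + 9 = 4419 (decimal)
Compare 9307 vs 4419: larger = 9307
9307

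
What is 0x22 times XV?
Convert 0x22 (hexadecimal) → 2×16 + 2 = 34 (decimal)
Convert XV (Roman numeral) → 10 + 5 = 15 (decimal)
Compute 34 × 15 = 510
510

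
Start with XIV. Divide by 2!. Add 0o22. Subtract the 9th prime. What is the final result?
Convert XIV (Roman numeral) → 10 + 4 = 14 (decimal)
Start: 14
Convert 2! (factorial) → 2 (decimal)
14 ÷ 2 = 7
Convert 0o22 (octal) → 2×8 + 2 = 18 (decimal)
7 + 18 = 25
Convert the 9th prime (prime index) → 23 (decimal)
25 - 23 = 2
2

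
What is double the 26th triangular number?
The 26th triangular number = 26×27/2 = 351
Compute 351 × 2 = 702
702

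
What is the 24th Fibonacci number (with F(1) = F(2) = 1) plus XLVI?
The 24th Fibonacci number (with F(1) = F(2) = 1) = 46368
Convert XLVI (Roman numeral) → 40 + 5 + 1 = 46 (decimal)
Compute 46368 + 46 = 46414
46414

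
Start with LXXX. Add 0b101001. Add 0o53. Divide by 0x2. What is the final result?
Convert LXXX (Roman numeral) → 50 + 10 + 10 + 10 = 80 (decimal)
Start: 80
Convert 0b101001 (binary) → 32 + 8 + 1 = 41 (decimal)
80 + 41 = 121
Convert 0o53 (octal) → 5×8 + 3 = 43 (decimal)
121 + 43 = 164
Convert 0x2 (hexadecimal) → 2 (decimal)
164 ÷ 2 = 82
82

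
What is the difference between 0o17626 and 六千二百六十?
Convert 0o17626 (octal) → 1×4096 + 7×512 + 6×64 + 2×8 + 6 = 8086 (decimal)
Convert 六千二百六十 (Chinese numeral) → 6×1000 + 2×100 + 6×10 = 6260 (decimal)
Difference: |8086 - 6260| = 1826
1826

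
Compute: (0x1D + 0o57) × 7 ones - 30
Convert 0x1D (hexadecimal) → 1×16 + 13 = 29 (decimal)
Convert 0o57 (octal) → 5×8 + 7 = 47 (decimal)
Convert 7 ones (place-value notation) → 7 (decimal)
Expression in decimal: (29 + 47) × 7 - 30
Parentheses first: 29 + 47 = 76
Multiply: 76 × 7 = 532
Subtract: 532 - 30 = 502
502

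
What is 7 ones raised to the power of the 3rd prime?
Convert 7 ones (place-value notation) → 7 (decimal)
Convert the 3rd prime (prime index) → 5 (decimal)
Compute 7 ^ 5 = 16807
16807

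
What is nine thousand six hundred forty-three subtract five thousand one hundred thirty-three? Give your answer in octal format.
Convert nine thousand six hundred forty-three (English words) → 9×1000 + 6×100 + 43 = 9643 (decimal)
Convert five thousand one hundred thirty-three (English words) → 5×1000 + 1×100 + 33 = 5133 (decimal)
Compute 9643 - 5133 = 4510
Convert 4510 (decimal) → 4510 = 1×4096 + 6×64 + 3×8 + 6 → 0o10636 (octal)
0o10636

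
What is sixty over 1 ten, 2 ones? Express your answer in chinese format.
Convert sixty (English words) → 60 (decimal)
Convert 1 ten, 2 ones (place-value notation) → 1×10 + 2 = 12 (decimal)
Compute 60 ÷ 12 = 5
Convert 5 (decimal) → 五 (Chinese numeral)
五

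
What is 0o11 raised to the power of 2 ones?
Convert 0o11 (octal) → 1×8 + 1 = 9 (decimal)
Convert 2 ones (place-value notation) → 2 (decimal)
Compute 9 ^ 2 = 81
81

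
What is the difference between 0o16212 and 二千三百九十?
Convert 0o16212 (octal) → 1×4096 + 6×512 + 2×64 + 1×8 + 2 = 7306 (decimal)
Convert 二千三百九十 (Chinese numeral) → 2×1000 + 3×100 + 9×10 = 2390 (decimal)
Difference: |7306 - 2390| = 4916
4916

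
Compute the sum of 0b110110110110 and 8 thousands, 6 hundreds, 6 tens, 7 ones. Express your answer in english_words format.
Convert 0b110110110110 (binary) → 2048 + 1024 + 256 + 128 + 32 + 16 + 4 + 2 = 3510 (decimal)
Convert 8 thousands, 6 hundreds, 6 tens, 7 ones (place-value notation) → 8×1000 + 6×100 + 6×10 + 7 = 8667 (decimal)
Compute 3510 + 8667 = 12177
Convert 12177 (decimal) → 12177 = 12×1000 + 1×100 + 77 → twelve thousand one hundred seventy-seven (English words)
twelve thousand one hundred seventy-seven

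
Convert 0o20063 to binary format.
Convert 0o20063 (octal) → 2×4096 + 6×8 + 3 = 8243 (decimal)
Convert 8243 (decimal) → 8243 = 8192 + 32 + 16 + 2 + 1 → 0b10000000110011 (binary)
0b10000000110011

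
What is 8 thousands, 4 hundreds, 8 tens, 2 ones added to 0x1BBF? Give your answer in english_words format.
Convert 8 thousands, 4 hundreds, 8 tens, 2 ones (place-value notation) → 8×1000 + 4×100 + 8×10 + 2 = 8482 (decimal)
Convert 0x1BBF (hexadecimal) → 1×4096 + 11×256 + 11×16 + 15 = 7103 (decimal)
Compute 8482 + 7103 = 15585
Convert 15585 (decimal) → 15585 = 15×1000 + 5×100 + 85 → fifteen thousand five hundred eighty-five (English words)
fifteen thousand five hundred eighty-five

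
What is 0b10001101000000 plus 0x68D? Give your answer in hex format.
Convert 0b10001101000000 (binary) → 8192 + 512 + 256 + 64 = 9024 (decimal)
Convert 0x68D (hexadecimal) → 6×256 + 8×16 + 13 = 1677 (decimal)
Compute 9024 + 1677 = 10701
Convert 10701 (decimal) → 10701 = 2×4096 + 9×256 + 12×16 + 13 → 0x29CD (hexadecimal)
0x29CD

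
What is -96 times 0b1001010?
Convert 0b1001010 (binary) → 64 + 8 + 2 = 74 (decimal)
Compute -96 × 74 = -7104
-7104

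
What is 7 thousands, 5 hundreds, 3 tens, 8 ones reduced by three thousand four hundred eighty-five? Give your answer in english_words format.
Convert 7 thousands, 5 hundreds, 3 tens, 8 ones (place-value notation) → 7×1000 + 5×100 + 3×10 + 8 = 7538 (decimal)
Convert three thousand four hundred eighty-five (English words) → 3×1000 + 4×100 + 85 = 3485 (decimal)
Compute 7538 - 3485 = 4053
Convert 4053 (decimal) → 4053 = 4×1000 + 53 → four thousand fifty-three (English words)
four thousand fifty-three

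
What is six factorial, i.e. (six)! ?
Convert six (English words) → 6 (decimal)
Compute 6! = 720
720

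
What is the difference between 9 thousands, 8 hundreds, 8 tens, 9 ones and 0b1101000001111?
Convert 9 thousands, 8 hundreds, 8 tens, 9 ones (place-value notation) → 9×1000 + 8×100 + 8×10 + 9 = 9889 (decimal)
Convert 0b1101000001111 (binary) → 4096 + 2048 + 512 + 8 + 4 + 2 + 1 = 6671 (decimal)
Difference: |9889 - 6671| = 3218
3218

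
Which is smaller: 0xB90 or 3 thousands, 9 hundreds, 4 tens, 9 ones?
Convert 0xB90 (hexadecimal) → 11×256 + 9×16 = 2960 (decimal)
Convert 3 thousands, 9 hundreds, 4 tens, 9 ones (place-value notation) → 3×1000 + 9×100 + 4×10 + 9 = 3949 (decimal)
Compare 2960 vs 3949: smaller = 2960
2960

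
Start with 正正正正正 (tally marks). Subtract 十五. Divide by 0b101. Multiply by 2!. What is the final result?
Convert 正正正正正 (tally marks) → 5 + 5 + 5 + 5 + 5 = 25 (decimal)
Start: 25
Convert 十五 (Chinese numeral) → 1×10 + 5 = 15 (decimal)
25 - 15 = 10
Convert 0b101 (binary) → 4 + 1 = 5 (decimal)
10 ÷ 5 = 2
Convert 2! (factorial) → 2 (decimal)
2 × 2 = 4
4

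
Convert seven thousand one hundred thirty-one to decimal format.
Convert seven thousand one hundred thirty-one (English words) → 7×1000 + 1×100 + 31 = 7131 (decimal)
7131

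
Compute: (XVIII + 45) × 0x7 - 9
Convert XVIII (Roman numeral) → 10 + 5 + 1 + 1 + 1 = 18 (decimal)
Convert 0x7 (hexadecimal) → 7 (decimal)
Expression in decimal: (18 + 45) × 7 - 9
Parentheses first: 18 + 45 = 63
Multiply: 63 × 7 = 441
Subtract: 441 - 9 = 432
432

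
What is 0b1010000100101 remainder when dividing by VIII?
Convert 0b1010000100101 (binary) → 4096 + 1024 + 32 + 4 + 1 = 5157 (decimal)
Convert VIII (Roman numeral) → 5 + 1 + 1 + 1 = 8 (decimal)
Compute 5157 mod 8 = 5
5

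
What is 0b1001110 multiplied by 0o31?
Convert 0b1001110 (binary) → 64 + 8 + 4 + 2 = 78 (decimal)
Convert 0o31 (octal) → 3×8 + 1 = 25 (decimal)
Compute 78 × 25 = 1950
1950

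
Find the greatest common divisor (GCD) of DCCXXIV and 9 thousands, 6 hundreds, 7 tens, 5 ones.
Convert DCCXXIV (Roman numeral) → 500 + 100 + 100 + 10 + 10 + 4 = 724 (decimal)
Convert 9 thousands, 6 hundreds, 7 tens, 5 ones (place-value notation) → 9×1000 + 6×100 + 7×10 + 5 = 9675 (decimal)
Compute gcd(724, 9675) = 1
1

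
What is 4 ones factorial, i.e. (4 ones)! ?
Convert 4 ones (place-value notation) → 4 (decimal)
Compute 4! = 24
24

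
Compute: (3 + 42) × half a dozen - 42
Convert half a dozen (colloquial) → 6 (decimal)
Expression in decimal: (3 + 42) × 6 - 42
Parentheses first: 3 + 42 = 45
Multiply: 45 × 6 = 270
Subtract: 270 - 42 = 228
228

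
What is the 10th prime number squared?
The 10th prime number = 29
Compute 29² = 29 × 29 = 841
841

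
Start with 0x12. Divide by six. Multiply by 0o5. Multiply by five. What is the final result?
Convert 0x12 (hexadecimal) → 1×16 + 2 = 18 (decimal)
Start: 18
Convert six (English words) → 6 (decimal)
18 ÷ 6 = 3
Convert 0o5 (octal) → 5 (decimal)
3 × 5 = 15
Convert five (English words) → 5 (decimal)
15 × 5 = 75
75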